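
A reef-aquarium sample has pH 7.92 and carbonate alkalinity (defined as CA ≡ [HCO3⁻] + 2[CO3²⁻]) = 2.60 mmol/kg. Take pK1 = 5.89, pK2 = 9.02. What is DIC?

CA = [HCO3⁻] + 2[CO3²⁻] = (α₁ + 2α₂)·DIC
At pH 7.92: [H⁺]/K1 = 10^-2.03 = 0.0093325, K2/[H⁺] = 10^-1.10 = 0.079433
α₁ = 1/(1 + 0.0093325 + 0.079433) = 1/1.0888 = 0.9185; α₂ = α₁·K2/[H⁺] = 0.07296
α₁ + 2α₂ = 1.0644
DIC = CA / (α₁ + 2α₂) = 2.60 / 1.0644 = 2.44 mmol/kg

DIC = 2.44 mmol/kg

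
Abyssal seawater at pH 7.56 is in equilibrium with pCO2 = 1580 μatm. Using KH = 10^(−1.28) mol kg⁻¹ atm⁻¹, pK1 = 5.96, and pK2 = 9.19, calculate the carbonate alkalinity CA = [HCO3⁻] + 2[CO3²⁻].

[CO2*] = KH · pCO2 = 10^(−1.28) × 1580×10^-6 = 8.292×10^-5 mol/kg
α₀ = 1/(1 + K1/[H⁺] + K1K2/[H⁺]²) = 1/(1 + 10^+1.60 + 10^-0.03) = 0.02396
DIC = [CO2*]/α₀ = 8.292×10^-5 / 0.02396 = 3.461 mmol/kg
CA = (α₁ + 2α₂)·DIC = (0.9537 + 2×0.02236) × 3.461 = 3.46 mmol/kg

CA = 3.46 mmol/kg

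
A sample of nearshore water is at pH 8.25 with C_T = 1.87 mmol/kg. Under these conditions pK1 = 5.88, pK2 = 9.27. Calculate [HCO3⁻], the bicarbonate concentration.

α₁ = 1 / (1 + [H⁺]/K1 + K2/[H⁺]) = 1 / (1 + 10^-2.37 + 10^-1.02)
   = 1 / (1 + 0.0042658 + 0.095499) = 1/1.0998 = 0.9093
[HCO3⁻] = α₁ × DIC = 0.9093 × 1.87 = 1.70 mmol/kg

[HCO3⁻] = 1.70 mmol/kg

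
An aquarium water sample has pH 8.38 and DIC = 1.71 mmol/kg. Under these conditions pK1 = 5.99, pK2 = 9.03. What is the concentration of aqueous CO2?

[CO2*] = 5.67 μmol/kg

α₀ = 1 / (1 + K1/[H⁺] + K1K2/[H⁺]²) = 1 / (1 + 10^+2.39 + 10^+1.74)
   = 1 / (1 + 245.47 + 54.954) = 1/301.42 = 0.003318
[CO2*] = α₀ × DIC = 0.003318 × 1.71 = 0.00567 mmol/kg = 5.67 μmol/kg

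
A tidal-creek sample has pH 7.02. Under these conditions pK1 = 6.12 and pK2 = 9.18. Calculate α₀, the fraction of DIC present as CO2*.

α₀ = 0.111

α₀ = 1 / (1 + K1/[H⁺] + K1K2/[H⁺]²) = 1 / (1 + 10^+0.90 + 10^-1.26)
   = 1 / (1 + 7.9433 + 0.054954) = 1/8.9982 = 0.1111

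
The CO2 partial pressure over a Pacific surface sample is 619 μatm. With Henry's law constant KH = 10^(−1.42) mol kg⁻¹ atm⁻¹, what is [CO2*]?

[CO2*] = 23.5 μmol/kg

KH = 10^(−1.42) = 3.802×10^-2 mol kg⁻¹ atm⁻¹
[CO2*] = KH · pCO2 = 3.802×10^-2 × 619×10^-6 atm = 2.35×10^-5 mol/kg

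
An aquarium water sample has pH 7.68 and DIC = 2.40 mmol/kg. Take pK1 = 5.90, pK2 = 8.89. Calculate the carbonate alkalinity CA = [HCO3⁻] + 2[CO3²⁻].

CA = 2.50 mmol/kg

CA = [HCO3⁻] + 2[CO3²⁻] = (α₁ + 2α₂)·DIC
At pH 7.68: [H⁺]/K1 = 10^-1.78 = 0.016596, K2/[H⁺] = 10^-1.21 = 0.061660
α₁ = 1/(1 + 0.016596 + 0.061660) = 1/1.0783 = 0.9274; α₂ = α₁·K2/[H⁺] = 0.05718
α₁ + 2α₂ = 1.0418
CA = 1.0418 × 2.40 = 2.50 mmol/kg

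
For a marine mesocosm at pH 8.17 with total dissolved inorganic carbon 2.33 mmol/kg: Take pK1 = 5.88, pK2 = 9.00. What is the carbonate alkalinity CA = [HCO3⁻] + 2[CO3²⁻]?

CA = [HCO3⁻] + 2[CO3²⁻] = (α₁ + 2α₂)·DIC
At pH 8.17: [H⁺]/K1 = 10^-2.29 = 0.0051286, K2/[H⁺] = 10^-0.83 = 0.14791
α₁ = 1/(1 + 0.0051286 + 0.14791) = 1/1.1530 = 0.8673; α₂ = α₁·K2/[H⁺] = 0.1283
α₁ + 2α₂ = 1.1238
CA = 1.1238 × 2.33 = 2.62 mmol/kg

CA = 2.62 mmol/kg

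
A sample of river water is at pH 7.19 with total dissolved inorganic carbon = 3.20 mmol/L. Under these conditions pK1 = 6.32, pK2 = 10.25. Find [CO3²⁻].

[CO3²⁻] = 2.45 μmol/L

α₂ = 1 / (1 + [H⁺]/K2 + [H⁺]²/(K1K2)) = 1 / (1 + 10^+3.06 + 10^+2.19)
   = 1 / (1 + 1148.2 + 154.88) = 1/1304.0 = 0.0007669
[CO3²⁻] = α₂ × DIC = 0.0007669 × 3.20 = 0.00245 mmol/L = 2.45 μmol/L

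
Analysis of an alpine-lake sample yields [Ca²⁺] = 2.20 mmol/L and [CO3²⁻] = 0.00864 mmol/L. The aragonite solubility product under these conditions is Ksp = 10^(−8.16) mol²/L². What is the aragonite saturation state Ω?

Ksp = 10^(−8.16) = 6.918×10^-9
Ω = [Ca²⁺][CO3²⁻]/Ksp = (2.20×10^-3)(0.00864×10^-3) / 6.918×10^-9 = 2.75

Ω = 2.75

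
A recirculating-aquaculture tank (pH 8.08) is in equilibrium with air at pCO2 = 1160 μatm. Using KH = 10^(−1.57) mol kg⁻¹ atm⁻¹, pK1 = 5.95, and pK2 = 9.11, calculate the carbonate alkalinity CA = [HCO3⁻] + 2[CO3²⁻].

[CO2*] = KH · pCO2 = 10^(−1.57) × 1160×10^-6 = 3.122×10^-5 mol/kg
α₀ = 1/(1 + K1/[H⁺] + K1K2/[H⁺]²) = 1/(1 + 10^+2.13 + 10^+1.10) = 0.006735
DIC = [CO2*]/α₀ = 3.122×10^-5 / 0.006735 = 4.636 mmol/kg
CA = (α₁ + 2α₂)·DIC = (0.9085 + 2×0.08478) × 4.636 = 5.00 mmol/kg

CA = 5.00 mmol/kg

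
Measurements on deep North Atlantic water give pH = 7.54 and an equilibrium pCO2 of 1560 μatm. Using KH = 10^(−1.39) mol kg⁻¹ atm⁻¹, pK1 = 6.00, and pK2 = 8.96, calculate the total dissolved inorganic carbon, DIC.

DIC = 2.35 mmol/kg

[CO2*] = KH · pCO2 = 10^(−1.39) × 1560×10^-6 = 6.355×10^-5 mol/kg
α₀ = 1/(1 + K1/[H⁺] + K1K2/[H⁺]²) = 1/(1 + 10^+1.54 + 10^+0.12) = 0.02703
DIC = [CO2*]/α₀ = 6.355×10^-5 / 0.02703 = 2.35 mmol/kg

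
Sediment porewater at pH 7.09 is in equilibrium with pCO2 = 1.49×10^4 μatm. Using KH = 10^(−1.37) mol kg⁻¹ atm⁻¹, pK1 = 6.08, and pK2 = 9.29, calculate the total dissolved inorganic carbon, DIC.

[CO2*] = KH · pCO2 = 10^(−1.37) × 1.49×10^4×10^-6 = 6.356×10^-4 mol/kg
α₀ = 1/(1 + K1/[H⁺] + K1K2/[H⁺]²) = 1/(1 + 10^+1.01 + 10^-1.19) = 0.08852
DIC = [CO2*]/α₀ = 6.356×10^-4 / 0.08852 = 7.18 mmol/kg

DIC = 7.18 mmol/kg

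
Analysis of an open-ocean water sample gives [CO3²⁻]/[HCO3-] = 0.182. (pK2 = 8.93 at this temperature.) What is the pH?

pH = 8.19

From K2 = [H⁺][CO3²⁻]/[HCO3-]:  pH = pK2 + log₁₀([CO3²⁻]/[HCO3-])
log₁₀(0.182) = -0.740
pH = 8.93 + (-0.740) = 8.19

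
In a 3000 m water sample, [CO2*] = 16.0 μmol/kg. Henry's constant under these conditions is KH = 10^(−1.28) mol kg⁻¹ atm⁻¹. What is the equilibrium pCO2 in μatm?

KH = 10^(−1.28) = 5.248×10^-2 mol kg⁻¹ atm⁻¹
pCO2 = [CO2*]/KH = 16.0×10^-6 / 5.248×10^-2 = 3.05×10^-4 atm = 305 μatm

pCO2 = 305 μatm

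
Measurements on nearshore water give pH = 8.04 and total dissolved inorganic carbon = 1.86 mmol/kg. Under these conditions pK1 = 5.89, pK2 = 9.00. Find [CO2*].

α₀ = 1 / (1 + K1/[H⁺] + K1K2/[H⁺]²) = 1 / (1 + 10^+2.15 + 10^+1.19)
   = 1 / (1 + 141.25 + 15.488) = 1/157.74 = 0.006339
[CO2*] = α₀ × DIC = 0.006339 × 1.86 = 0.0118 mmol/kg = 11.8 μmol/kg

[CO2*] = 11.8 μmol/kg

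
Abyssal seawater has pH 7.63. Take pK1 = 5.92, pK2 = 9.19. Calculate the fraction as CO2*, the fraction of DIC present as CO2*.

α₀ = 0.0186

α₀ = 1 / (1 + K1/[H⁺] + K1K2/[H⁺]²) = 1 / (1 + 10^+1.71 + 10^+0.15)
   = 1 / (1 + 51.286 + 1.4125) = 1/53.699 = 0.01862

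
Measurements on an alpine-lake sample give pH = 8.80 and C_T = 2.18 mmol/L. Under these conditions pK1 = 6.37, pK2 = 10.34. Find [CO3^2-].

α₂ = 1 / (1 + [H⁺]/K2 + [H⁺]²/(K1K2)) = 1 / (1 + 10^+1.54 + 10^-0.89)
   = 1 / (1 + 34.674 + 0.12882) = 1/35.803 = 0.02793
[CO3²⁻] = α₂ × DIC = 0.02793 × 2.18 = 0.0609 mmol/L

[CO3²⁻] = 0.0609 mmol/L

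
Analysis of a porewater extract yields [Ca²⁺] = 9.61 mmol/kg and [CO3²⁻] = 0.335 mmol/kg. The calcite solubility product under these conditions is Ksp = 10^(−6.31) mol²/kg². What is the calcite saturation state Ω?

Ksp = 10^(−6.31) = 4.898×10^-7
Ω = [Ca²⁺][CO3²⁻]/Ksp = (9.61×10^-3)(0.335×10^-3) / 4.898×10^-7 = 6.57

Ω = 6.57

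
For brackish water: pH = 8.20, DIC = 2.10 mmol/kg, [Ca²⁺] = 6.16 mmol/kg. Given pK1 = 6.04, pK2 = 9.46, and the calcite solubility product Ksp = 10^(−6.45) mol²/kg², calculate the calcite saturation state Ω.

Ω = 1.89

α₂ = 1 / (1 + [H⁺]/K2 + [H⁺]²/(K1K2)) = 1 / (1 + 10^+1.26 + 10^-0.90)
   = 1 / (1 + 18.197 + 0.12589) = 1/19.323 = 0.05175
[CO3²⁻] = α₂ × DIC = 0.05175 × 2.10 = 0.1087 mmol/kg
Ksp = 10^(−6.45) = 3.548×10^-7
Ω = [Ca²⁺][CO3²⁻]/Ksp = (6.16×10^-3)(1.087×10^-4) / 3.548×10^-7 = 1.89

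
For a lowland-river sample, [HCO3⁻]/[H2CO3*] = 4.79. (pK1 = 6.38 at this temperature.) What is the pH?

From K1 = [H⁺][HCO3⁻]/[H2CO3*]:  pH = pK1 + log₁₀([HCO3⁻]/[H2CO3*])
log₁₀(4.79) = +0.680
pH = 6.38 + (+0.680) = 7.06

pH = 7.06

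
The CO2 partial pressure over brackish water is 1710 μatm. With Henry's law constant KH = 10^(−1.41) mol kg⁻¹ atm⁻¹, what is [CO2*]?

KH = 10^(−1.41) = 3.890×10^-2 mol kg⁻¹ atm⁻¹
[CO2*] = KH · pCO2 = 3.890×10^-2 × 1710×10^-6 atm = 6.65×10^-5 mol/kg

[CO2*] = 66.5 μmol/kg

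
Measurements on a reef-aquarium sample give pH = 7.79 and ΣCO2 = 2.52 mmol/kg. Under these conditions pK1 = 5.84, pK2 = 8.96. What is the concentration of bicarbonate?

[HCO3⁻] = 2.34 mmol/kg

α₁ = 1 / (1 + [H⁺]/K1 + K2/[H⁺]) = 1 / (1 + 10^-1.95 + 10^-1.17)
   = 1 / (1 + 0.011220 + 0.067608) = 1/1.0788 = 0.9269
[HCO3⁻] = α₁ × DIC = 0.9269 × 2.52 = 2.34 mmol/kg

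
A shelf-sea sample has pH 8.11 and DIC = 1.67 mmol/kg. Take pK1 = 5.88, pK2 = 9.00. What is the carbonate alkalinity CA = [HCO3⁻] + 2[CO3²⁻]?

CA = 1.85 mmol/kg

CA = [HCO3⁻] + 2[CO3²⁻] = (α₁ + 2α₂)·DIC
At pH 8.11: [H⁺]/K1 = 10^-2.23 = 0.0058884, K2/[H⁺] = 10^-0.89 = 0.12882
α₁ = 1/(1 + 0.0058884 + 0.12882) = 1/1.1347 = 0.8813; α₂ = α₁·K2/[H⁺] = 0.1135
α₁ + 2α₂ = 1.1083
CA = 1.1083 × 1.67 = 1.85 mmol/kg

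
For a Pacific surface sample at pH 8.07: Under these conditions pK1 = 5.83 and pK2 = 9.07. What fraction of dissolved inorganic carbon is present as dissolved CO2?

α₀ = 1 / (1 + K1/[H⁺] + K1K2/[H⁺]²) = 1 / (1 + 10^+2.24 + 10^+1.24)
   = 1 / (1 + 173.78 + 17.378) = 1/192.16 = 0.005204

α₀ = 0.00520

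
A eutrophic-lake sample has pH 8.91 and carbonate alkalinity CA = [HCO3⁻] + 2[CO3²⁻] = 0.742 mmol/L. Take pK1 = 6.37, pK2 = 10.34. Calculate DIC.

DIC = 0.718 mmol/L

CA = [HCO3⁻] + 2[CO3²⁻] = (α₁ + 2α₂)·DIC
At pH 8.91: [H⁺]/K1 = 10^-2.54 = 0.0028840, K2/[H⁺] = 10^-1.43 = 0.037154
α₁ = 1/(1 + 0.0028840 + 0.037154) = 1/1.0400 = 0.9615; α₂ = α₁·K2/[H⁺] = 0.03572
α₁ + 2α₂ = 1.0330
DIC = CA / (α₁ + 2α₂) = 0.742 / 1.0330 = 0.718 mmol/L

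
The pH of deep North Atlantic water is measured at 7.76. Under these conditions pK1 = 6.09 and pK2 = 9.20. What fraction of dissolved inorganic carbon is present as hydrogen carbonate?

α₁ = 0.945

α₁ = 1 / (1 + [H⁺]/K1 + K2/[H⁺]) = 1 / (1 + 10^-1.67 + 10^-1.44)
   = 1 / (1 + 0.021380 + 0.036308) = 1/1.0577 = 0.9455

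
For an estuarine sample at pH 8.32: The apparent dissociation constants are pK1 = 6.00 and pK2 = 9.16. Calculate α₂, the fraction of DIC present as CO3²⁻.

α₂ = 1 / (1 + [H⁺]/K2 + [H⁺]²/(K1K2)) = 1 / (1 + 10^+0.84 + 10^-1.48)
   = 1 / (1 + 6.9183 + 0.033113) = 1/7.9514 = 0.1258

α₂ = 0.126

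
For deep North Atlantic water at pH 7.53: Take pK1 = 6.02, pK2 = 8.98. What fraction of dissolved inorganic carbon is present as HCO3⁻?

α₁ = 0.938

α₁ = 1 / (1 + [H⁺]/K1 + K2/[H⁺]) = 1 / (1 + 10^-1.51 + 10^-1.45)
   = 1 / (1 + 0.030903 + 0.035481) = 1/1.0664 = 0.9377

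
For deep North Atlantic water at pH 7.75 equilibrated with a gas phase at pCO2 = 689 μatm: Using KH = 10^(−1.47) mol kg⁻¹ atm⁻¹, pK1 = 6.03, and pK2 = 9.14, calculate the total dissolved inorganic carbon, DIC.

[CO2*] = KH · pCO2 = 10^(−1.47) × 689×10^-6 = 2.335×10^-5 mol/kg
α₀ = 1/(1 + K1/[H⁺] + K1K2/[H⁺]²) = 1/(1 + 10^+1.72 + 10^+0.33) = 0.01798
DIC = [CO2*]/α₀ = 2.335×10^-5 / 0.01798 = 1.30 mmol/kg

DIC = 1.30 mmol/kg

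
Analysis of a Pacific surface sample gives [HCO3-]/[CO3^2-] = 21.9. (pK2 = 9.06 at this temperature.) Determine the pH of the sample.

From K2 = [H⁺][CO3^2-]/[HCO3-]:  pH = pK2 − log₁₀([HCO3-]/[CO3^2-])
log₁₀(21.9) = +1.340
pH = 9.06 − (+1.340) = 7.72

pH = 7.72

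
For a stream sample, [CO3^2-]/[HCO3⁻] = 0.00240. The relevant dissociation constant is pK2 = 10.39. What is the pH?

From K2 = [H⁺][CO3^2-]/[HCO3⁻]:  pH = pK2 + log₁₀([CO3^2-]/[HCO3⁻])
log₁₀(0.00240) = -2.620
pH = 10.39 + (-2.620) = 7.77

pH = 7.77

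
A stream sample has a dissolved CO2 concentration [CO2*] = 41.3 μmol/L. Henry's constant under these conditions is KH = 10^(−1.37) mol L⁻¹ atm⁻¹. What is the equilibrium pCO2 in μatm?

pCO2 = 968 μatm

KH = 10^(−1.37) = 4.266×10^-2 mol L⁻¹ atm⁻¹
pCO2 = [CO2*]/KH = 41.3×10^-6 / 4.266×10^-2 = 9.68×10^-4 atm = 968 μatm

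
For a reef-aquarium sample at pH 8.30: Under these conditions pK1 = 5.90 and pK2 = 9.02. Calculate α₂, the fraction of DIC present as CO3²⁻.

α₂ = 0.160

α₂ = 1 / (1 + [H⁺]/K2 + [H⁺]²/(K1K2)) = 1 / (1 + 10^+0.72 + 10^-1.68)
   = 1 / (1 + 5.2481 + 0.020893) = 1/6.2690 = 0.1595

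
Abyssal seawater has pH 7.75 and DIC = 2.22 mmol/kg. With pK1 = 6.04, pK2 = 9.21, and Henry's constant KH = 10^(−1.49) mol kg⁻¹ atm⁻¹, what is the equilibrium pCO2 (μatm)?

α₀ = 1 / (1 + K1/[H⁺] + K1K2/[H⁺]²) = 1 / (1 + 10^+1.71 + 10^+0.25)
   = 1 / (1 + 51.286 + 1.7783) = 1/54.064 = 0.01850
[CO2*] = α₀ × DIC = 0.01850 × 2.22 = 0.04106 mmol/kg
pCO2 = [CO2*]/KH = 4.106×10^-5 / 3.236×10^-2 = 1270 μatm

pCO2 = 1270 μatm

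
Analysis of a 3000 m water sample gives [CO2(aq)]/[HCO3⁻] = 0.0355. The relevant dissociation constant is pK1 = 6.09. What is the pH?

From K1 = [H⁺][HCO3⁻]/[CO2(aq)]:  pH = pK1 − log₁₀([CO2(aq)]/[HCO3⁻])
log₁₀(0.0355) = -1.450
pH = 6.09 − (-1.450) = 7.54

pH = 7.54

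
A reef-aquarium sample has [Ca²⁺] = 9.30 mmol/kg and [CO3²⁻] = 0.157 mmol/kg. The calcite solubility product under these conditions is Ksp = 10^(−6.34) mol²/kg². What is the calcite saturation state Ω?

Ω = 3.19

Ksp = 10^(−6.34) = 4.571×10^-7
Ω = [Ca²⁺][CO3²⁻]/Ksp = (9.30×10^-3)(0.157×10^-3) / 4.571×10^-7 = 3.19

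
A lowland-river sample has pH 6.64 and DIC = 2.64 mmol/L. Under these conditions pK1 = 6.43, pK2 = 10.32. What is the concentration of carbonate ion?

[CO3²⁻] = 0.341 μmol/L

α₂ = 1 / (1 + [H⁺]/K2 + [H⁺]²/(K1K2)) = 1 / (1 + 10^+3.68 + 10^+3.47)
   = 1 / (1 + 4786.3 + 2951.2) = 1/7738.5 = 0.0001292
[CO3²⁻] = α₂ × DIC = 0.0001292 × 2.64 = 0.000341 mmol/L = 0.341 μmol/L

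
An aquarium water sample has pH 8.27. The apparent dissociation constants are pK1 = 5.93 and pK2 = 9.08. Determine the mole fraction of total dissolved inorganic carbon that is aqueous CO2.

α₀ = 0.00394

α₀ = 1 / (1 + K1/[H⁺] + K1K2/[H⁺]²) = 1 / (1 + 10^+2.34 + 10^+1.53)
   = 1 / (1 + 218.78 + 33.884) = 1/253.66 = 0.003942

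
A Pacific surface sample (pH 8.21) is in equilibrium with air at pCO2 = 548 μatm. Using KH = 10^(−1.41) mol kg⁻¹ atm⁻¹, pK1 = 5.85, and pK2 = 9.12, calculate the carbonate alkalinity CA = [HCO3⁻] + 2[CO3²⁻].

CA = 6.09 mmol/kg

[CO2*] = KH · pCO2 = 10^(−1.41) × 548×10^-6 = 2.132×10^-5 mol/kg
α₀ = 1/(1 + K1/[H⁺] + K1K2/[H⁺]²) = 1/(1 + 10^+2.36 + 10^+1.45) = 0.003872
DIC = [CO2*]/α₀ = 2.132×10^-5 / 0.003872 = 5.506 mmol/kg
CA = (α₁ + 2α₂)·DIC = (0.8870 + 2×0.1091) × 5.506 = 6.09 mmol/kg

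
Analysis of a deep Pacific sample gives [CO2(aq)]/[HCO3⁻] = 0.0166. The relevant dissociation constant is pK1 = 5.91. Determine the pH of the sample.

pH = 7.69

From K1 = [H⁺][HCO3⁻]/[CO2(aq)]:  pH = pK1 − log₁₀([CO2(aq)]/[HCO3⁻])
log₁₀(0.0166) = -1.780
pH = 5.91 − (-1.780) = 7.69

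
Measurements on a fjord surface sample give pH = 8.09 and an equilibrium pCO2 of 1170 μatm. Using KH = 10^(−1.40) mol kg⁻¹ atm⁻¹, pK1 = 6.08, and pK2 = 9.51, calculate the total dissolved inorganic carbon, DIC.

[CO2*] = KH · pCO2 = 10^(−1.40) × 1170×10^-6 = 4.658×10^-5 mol/kg
α₀ = 1/(1 + K1/[H⁺] + K1K2/[H⁺]²) = 1/(1 + 10^+2.01 + 10^+0.59) = 0.009327
DIC = [CO2*]/α₀ = 4.658×10^-5 / 0.009327 = 4.99 mmol/kg

DIC = 4.99 mmol/kg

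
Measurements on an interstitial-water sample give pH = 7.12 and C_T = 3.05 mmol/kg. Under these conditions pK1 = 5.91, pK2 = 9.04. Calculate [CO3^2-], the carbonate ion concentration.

[CO3²⁻] = 0.0342 mmol/kg

α₂ = 1 / (1 + [H⁺]/K2 + [H⁺]²/(K1K2)) = 1 / (1 + 10^+1.92 + 10^+0.71)
   = 1 / (1 + 83.176 + 5.1286) = 1/89.305 = 0.01120
[CO3²⁻] = α₂ × DIC = 0.01120 × 3.05 = 0.0342 mmol/kg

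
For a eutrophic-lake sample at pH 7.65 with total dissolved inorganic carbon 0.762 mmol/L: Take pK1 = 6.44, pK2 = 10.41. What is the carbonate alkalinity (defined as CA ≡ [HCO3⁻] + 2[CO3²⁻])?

CA = [HCO3⁻] + 2[CO3²⁻] = (α₁ + 2α₂)·DIC
At pH 7.65: [H⁺]/K1 = 10^-1.21 = 0.061660, K2/[H⁺] = 10^-2.76 = 0.0017378
α₁ = 1/(1 + 0.061660 + 0.0017378) = 1/1.0634 = 0.9404; α₂ = α₁·K2/[H⁺] = 0.001634
α₁ + 2α₂ = 0.9437
CA = 0.9437 × 0.762 = 0.719 mmol/L

CA = 0.719 mmol/L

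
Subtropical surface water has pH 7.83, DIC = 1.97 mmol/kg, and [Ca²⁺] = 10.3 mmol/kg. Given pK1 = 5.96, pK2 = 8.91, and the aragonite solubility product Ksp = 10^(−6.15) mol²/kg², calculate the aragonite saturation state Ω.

Ω = 2.17

α₂ = 1 / (1 + [H⁺]/K2 + [H⁺]²/(K1K2)) = 1 / (1 + 10^+1.08 + 10^-0.79)
   = 1 / (1 + 12.023 + 0.16218) = 1/13.185 = 0.07584
[CO3²⁻] = α₂ × DIC = 0.07584 × 1.97 = 0.1494 mmol/kg
Ksp = 10^(−6.15) = 7.079×10^-7
Ω = [Ca²⁺][CO3²⁻]/Ksp = (10.3×10^-3)(1.494×10^-4) / 7.079×10^-7 = 2.17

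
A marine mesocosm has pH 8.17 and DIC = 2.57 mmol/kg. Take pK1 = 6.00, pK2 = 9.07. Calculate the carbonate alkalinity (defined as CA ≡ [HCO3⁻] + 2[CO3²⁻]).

CA = [HCO3⁻] + 2[CO3²⁻] = (α₁ + 2α₂)·DIC
At pH 8.17: [H⁺]/K1 = 10^-2.17 = 0.0067608, K2/[H⁺] = 10^-0.90 = 0.12589
α₁ = 1/(1 + 0.0067608 + 0.12589) = 1/1.1327 = 0.8829; α₂ = α₁·K2/[H⁺] = 0.1111
α₁ + 2α₂ = 1.1052
CA = 1.1052 × 2.57 = 2.84 mmol/kg

CA = 2.84 mmol/kg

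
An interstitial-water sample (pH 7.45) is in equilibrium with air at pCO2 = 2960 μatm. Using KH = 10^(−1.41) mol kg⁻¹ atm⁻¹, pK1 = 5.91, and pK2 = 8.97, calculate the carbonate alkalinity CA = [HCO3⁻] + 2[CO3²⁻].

[CO2*] = KH · pCO2 = 10^(−1.41) × 2960×10^-6 = 1.152×10^-4 mol/kg
α₀ = 1/(1 + K1/[H⁺] + K1K2/[H⁺]²) = 1/(1 + 10^+1.54 + 10^+0.02) = 0.02723
DIC = [CO2*]/α₀ = 1.152×10^-4 / 0.02723 = 4.229 mmol/kg
CA = (α₁ + 2α₂)·DIC = (0.9443 + 2×0.02852) × 4.229 = 4.23 mmol/kg

CA = 4.23 mmol/kg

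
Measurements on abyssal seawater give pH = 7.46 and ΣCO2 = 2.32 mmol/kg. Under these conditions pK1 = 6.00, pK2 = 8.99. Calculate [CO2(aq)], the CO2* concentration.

α₀ = 1 / (1 + K1/[H⁺] + K1K2/[H⁺]²) = 1 / (1 + 10^+1.46 + 10^-0.07)
   = 1 / (1 + 28.840 + 0.85114) = 1/30.691 = 0.03258
[CO2*] = α₀ × DIC = 0.03258 × 2.32 = 0.0756 mmol/kg

[CO2*] = 0.0756 mmol/kg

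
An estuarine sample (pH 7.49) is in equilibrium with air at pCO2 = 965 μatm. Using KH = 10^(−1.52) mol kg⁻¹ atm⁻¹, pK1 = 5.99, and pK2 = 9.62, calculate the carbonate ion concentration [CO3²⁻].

[CO2*] = KH · pCO2 = 10^(−1.52) × 965×10^-6 = 2.914×10^-5 mol/kg
α₀ = 1/(1 + K1/[H⁺] + K1K2/[H⁺]²) = 1/(1 + 10^+1.50 + 10^-0.63) = 0.03043
DIC = [CO2*]/α₀ = 2.914×10^-5 / 0.03043 = 0.9575 mmol/kg
[CO3²⁻] = α₂·DIC; α₂ = 0.007135, so [CO3²⁻] = 0.007135 × 0.9575 = 0.00683 mmol/kg = 6.83 μmol/kg

[CO3²⁻] = 6.83 μmol/kg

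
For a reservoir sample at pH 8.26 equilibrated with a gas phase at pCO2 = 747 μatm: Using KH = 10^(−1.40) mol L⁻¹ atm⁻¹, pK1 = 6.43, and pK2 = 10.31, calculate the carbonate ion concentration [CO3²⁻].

[CO2*] = KH · pCO2 = 10^(−1.40) × 747×10^-6 = 2.974×10^-5 mol/L
α₀ = 1/(1 + K1/[H⁺] + K1K2/[H⁺]²) = 1/(1 + 10^+1.83 + 10^-0.22) = 0.01445
DIC = [CO2*]/α₀ = 2.974×10^-5 / 0.01445 = 2.058 mmol/L
[CO3²⁻] = α₂·DIC; α₂ = 0.008706, so [CO3²⁻] = 0.008706 × 2.058 = 0.0179 mmol/L = 17.9 μmol/L

[CO3²⁻] = 17.9 μmol/L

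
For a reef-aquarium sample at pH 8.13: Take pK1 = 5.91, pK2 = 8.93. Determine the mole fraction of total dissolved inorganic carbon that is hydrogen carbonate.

α₁ = 0.859

α₁ = 1 / (1 + [H⁺]/K1 + K2/[H⁺]) = 1 / (1 + 10^-2.22 + 10^-0.80)
   = 1 / (1 + 0.0060256 + 0.15849) = 1/1.1645 = 0.8587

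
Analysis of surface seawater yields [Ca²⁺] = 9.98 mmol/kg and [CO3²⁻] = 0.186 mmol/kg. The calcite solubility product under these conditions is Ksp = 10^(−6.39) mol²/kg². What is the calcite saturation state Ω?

Ksp = 10^(−6.39) = 4.074×10^-7
Ω = [Ca²⁺][CO3²⁻]/Ksp = (9.98×10^-3)(0.186×10^-3) / 4.074×10^-7 = 4.56

Ω = 4.56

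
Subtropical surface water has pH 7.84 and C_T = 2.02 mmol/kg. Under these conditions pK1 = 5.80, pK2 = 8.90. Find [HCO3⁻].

[HCO3⁻] = 1.84 mmol/kg

α₁ = 1 / (1 + [H⁺]/K1 + K2/[H⁺]) = 1 / (1 + 10^-2.04 + 10^-1.06)
   = 1 / (1 + 0.0091201 + 0.087096) = 1/1.0962 = 0.9122
[HCO3⁻] = α₁ × DIC = 0.9122 × 2.02 = 1.84 mmol/kg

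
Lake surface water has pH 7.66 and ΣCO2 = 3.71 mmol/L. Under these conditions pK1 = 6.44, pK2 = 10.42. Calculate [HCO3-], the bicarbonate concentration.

α₁ = 1 / (1 + [H⁺]/K1 + K2/[H⁺]) = 1 / (1 + 10^-1.22 + 10^-2.76)
   = 1 / (1 + 0.060256 + 0.0017378) = 1/1.0620 = 0.9416
[HCO3⁻] = α₁ × DIC = 0.9416 × 3.71 = 3.49 mmol/L

[HCO3⁻] = 3.49 mmol/L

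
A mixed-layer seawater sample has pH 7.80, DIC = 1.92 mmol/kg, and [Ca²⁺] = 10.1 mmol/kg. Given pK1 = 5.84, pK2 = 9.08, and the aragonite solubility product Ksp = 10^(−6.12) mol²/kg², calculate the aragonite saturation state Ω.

Ω = 1.26

α₂ = 1 / (1 + [H⁺]/K2 + [H⁺]²/(K1K2)) = 1 / (1 + 10^+1.28 + 10^-0.68)
   = 1 / (1 + 19.055 + 0.20893) = 1/20.264 = 0.04935
[CO3²⁻] = α₂ × DIC = 0.04935 × 1.92 = 0.09475 mmol/kg
Ksp = 10^(−6.12) = 7.586×10^-7
Ω = [Ca²⁺][CO3²⁻]/Ksp = (10.1×10^-3)(9.475×10^-5) / 7.586×10^-7 = 1.26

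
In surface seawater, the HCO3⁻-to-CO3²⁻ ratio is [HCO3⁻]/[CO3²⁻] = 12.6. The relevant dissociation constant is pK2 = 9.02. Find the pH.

pH = 7.92

From K2 = [H⁺][CO3²⁻]/[HCO3⁻]:  pH = pK2 − log₁₀([HCO3⁻]/[CO3²⁻])
log₁₀(12.6) = +1.100
pH = 9.02 − (+1.100) = 7.92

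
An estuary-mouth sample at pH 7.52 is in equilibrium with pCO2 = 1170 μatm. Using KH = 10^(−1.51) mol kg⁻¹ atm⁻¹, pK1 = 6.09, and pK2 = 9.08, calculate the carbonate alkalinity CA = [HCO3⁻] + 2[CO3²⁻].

[CO2*] = KH · pCO2 = 10^(−1.51) × 1170×10^-6 = 3.616×10^-5 mol/kg
α₀ = 1/(1 + K1/[H⁺] + K1K2/[H⁺]²) = 1/(1 + 10^+1.43 + 10^-0.13) = 0.03490
DIC = [CO2*]/α₀ = 3.616×10^-5 / 0.03490 = 1.036 mmol/kg
CA = (α₁ + 2α₂)·DIC = (0.9392 + 2×0.02587) × 1.036 = 1.03 mmol/kg

CA = 1.03 mmol/kg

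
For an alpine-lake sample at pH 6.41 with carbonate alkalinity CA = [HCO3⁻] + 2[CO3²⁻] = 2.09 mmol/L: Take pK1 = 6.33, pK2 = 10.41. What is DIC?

DIC = 3.83 mmol/L

CA = [HCO3⁻] + 2[CO3²⁻] = (α₁ + 2α₂)·DIC
At pH 6.41: [H⁺]/K1 = 10^-0.08 = 0.83176, K2/[H⁺] = 10^-4.00 = 0.00010000
α₁ = 1/(1 + 0.83176 + 0.00010000) = 1/1.8319 = 0.5459; α₂ = α₁·K2/[H⁺] = 5.459×10^-5
α₁ + 2α₂ = 0.5460
DIC = CA / (α₁ + 2α₂) = 2.09 / 0.5460 = 3.83 mmol/L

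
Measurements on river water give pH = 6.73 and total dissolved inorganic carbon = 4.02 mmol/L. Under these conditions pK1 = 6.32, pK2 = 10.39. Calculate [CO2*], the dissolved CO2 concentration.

[CO2*] = 1.13 mmol/L

α₀ = 1 / (1 + K1/[H⁺] + K1K2/[H⁺]²) = 1 / (1 + 10^+0.41 + 10^-3.25)
   = 1 / (1 + 2.5704 + 0.00056234) = 1/3.5710 = 0.2800
[CO2*] = α₀ × DIC = 0.2800 × 4.02 = 1.13 mmol/L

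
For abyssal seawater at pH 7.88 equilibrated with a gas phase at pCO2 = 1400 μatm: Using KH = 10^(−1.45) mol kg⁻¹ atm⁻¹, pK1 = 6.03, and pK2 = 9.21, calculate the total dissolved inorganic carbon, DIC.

DIC = 3.73 mmol/kg

[CO2*] = KH · pCO2 = 10^(−1.45) × 1400×10^-6 = 4.967×10^-5 mol/kg
α₀ = 1/(1 + K1/[H⁺] + K1K2/[H⁺]²) = 1/(1 + 10^+1.85 + 10^+0.52) = 0.01331
DIC = [CO2*]/α₀ = 4.967×10^-5 / 0.01331 = 3.73 mmol/kg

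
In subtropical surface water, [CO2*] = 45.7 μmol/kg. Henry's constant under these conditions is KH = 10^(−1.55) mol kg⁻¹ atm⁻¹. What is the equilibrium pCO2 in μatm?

KH = 10^(−1.55) = 2.818×10^-2 mol kg⁻¹ atm⁻¹
pCO2 = [CO2*]/KH = 45.7×10^-6 / 2.818×10^-2 = 1.62×10^-3 atm = 1620 μatm

pCO2 = 1620 μatm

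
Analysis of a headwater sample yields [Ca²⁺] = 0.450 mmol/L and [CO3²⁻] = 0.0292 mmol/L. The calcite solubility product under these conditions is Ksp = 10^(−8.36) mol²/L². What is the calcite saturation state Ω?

Ω = 3.01

Ksp = 10^(−8.36) = 4.365×10^-9
Ω = [Ca²⁺][CO3²⁻]/Ksp = (0.450×10^-3)(0.0292×10^-3) / 4.365×10^-9 = 3.01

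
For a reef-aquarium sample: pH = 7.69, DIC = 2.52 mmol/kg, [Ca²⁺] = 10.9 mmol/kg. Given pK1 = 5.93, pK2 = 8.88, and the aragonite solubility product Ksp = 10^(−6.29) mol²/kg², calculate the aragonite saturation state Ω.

Ω = 3.20

α₂ = 1 / (1 + [H⁺]/K2 + [H⁺]²/(K1K2)) = 1 / (1 + 10^+1.19 + 10^-0.57)
   = 1 / (1 + 15.488 + 0.26915) = 1/16.757 = 0.05968
[CO3²⁻] = α₂ × DIC = 0.05968 × 2.52 = 0.1504 mmol/kg
Ksp = 10^(−6.29) = 5.129×10^-7
Ω = [Ca²⁺][CO3²⁻]/Ksp = (10.9×10^-3)(1.504×10^-4) / 5.129×10^-7 = 3.20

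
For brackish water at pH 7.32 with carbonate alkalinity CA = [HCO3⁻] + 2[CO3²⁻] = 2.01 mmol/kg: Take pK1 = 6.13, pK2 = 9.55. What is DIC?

CA = [HCO3⁻] + 2[CO3²⁻] = (α₁ + 2α₂)·DIC
At pH 7.32: [H⁺]/K1 = 10^-1.19 = 0.064565, K2/[H⁺] = 10^-2.23 = 0.0058884
α₁ = 1/(1 + 0.064565 + 0.0058884) = 1/1.0705 = 0.9342; α₂ = α₁·K2/[H⁺] = 0.005501
α₁ + 2α₂ = 0.9452
DIC = CA / (α₁ + 2α₂) = 2.01 / 0.9452 = 2.13 mmol/kg

DIC = 2.13 mmol/kg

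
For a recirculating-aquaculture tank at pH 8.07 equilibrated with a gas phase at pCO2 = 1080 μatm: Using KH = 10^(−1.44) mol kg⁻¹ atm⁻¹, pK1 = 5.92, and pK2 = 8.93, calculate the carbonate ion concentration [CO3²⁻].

[CO2*] = KH · pCO2 = 10^(−1.44) × 1080×10^-6 = 3.921×10^-5 mol/kg
α₀ = 1/(1 + K1/[H⁺] + K1K2/[H⁺]²) = 1/(1 + 10^+2.15 + 10^+1.29) = 0.006182
DIC = [CO2*]/α₀ = 3.921×10^-5 / 0.006182 = 6.343 mmol/kg
[CO3²⁻] = α₂·DIC; α₂ = 0.1205, so [CO3²⁻] = 0.1205 × 6.343 = 0.765 mmol/kg

[CO3²⁻] = 0.765 mmol/kg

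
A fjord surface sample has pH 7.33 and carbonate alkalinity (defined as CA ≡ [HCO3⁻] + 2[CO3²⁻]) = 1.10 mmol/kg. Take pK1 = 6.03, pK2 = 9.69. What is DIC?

CA = [HCO3⁻] + 2[CO3²⁻] = (α₁ + 2α₂)·DIC
At pH 7.33: [H⁺]/K1 = 10^-1.30 = 0.050119, K2/[H⁺] = 10^-2.36 = 0.0043652
α₁ = 1/(1 + 0.050119 + 0.0043652) = 1/1.0545 = 0.9483; α₂ = α₁·K2/[H⁺] = 0.004140
α₁ + 2α₂ = 0.9566
DIC = CA / (α₁ + 2α₂) = 1.10 / 0.9566 = 1.15 mmol/kg

DIC = 1.15 mmol/kg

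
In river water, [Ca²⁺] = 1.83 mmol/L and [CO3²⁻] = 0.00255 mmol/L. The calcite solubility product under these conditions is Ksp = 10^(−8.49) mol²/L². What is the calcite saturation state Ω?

Ω = 1.44

Ksp = 10^(−8.49) = 3.236×10^-9
Ω = [Ca²⁺][CO3²⁻]/Ksp = (1.83×10^-3)(0.00255×10^-3) / 3.236×10^-9 = 1.44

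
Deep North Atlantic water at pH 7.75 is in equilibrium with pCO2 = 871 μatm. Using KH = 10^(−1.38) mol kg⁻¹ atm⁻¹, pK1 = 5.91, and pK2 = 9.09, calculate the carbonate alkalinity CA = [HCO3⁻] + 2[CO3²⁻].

CA = 2.74 mmol/kg

[CO2*] = KH · pCO2 = 10^(−1.38) × 871×10^-6 = 3.631×10^-5 mol/kg
α₀ = 1/(1 + K1/[H⁺] + K1K2/[H⁺]²) = 1/(1 + 10^+1.84 + 10^+0.50) = 0.01363
DIC = [CO2*]/α₀ = 3.631×10^-5 / 0.01363 = 2.663 mmol/kg
CA = (α₁ + 2α₂)·DIC = (0.9433 + 2×0.04311) × 2.663 = 2.74 mmol/kg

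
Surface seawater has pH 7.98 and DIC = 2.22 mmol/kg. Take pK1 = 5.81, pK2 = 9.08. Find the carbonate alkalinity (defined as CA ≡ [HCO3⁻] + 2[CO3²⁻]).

CA = [HCO3⁻] + 2[CO3²⁻] = (α₁ + 2α₂)·DIC
At pH 7.98: [H⁺]/K1 = 10^-2.17 = 0.0067608, K2/[H⁺] = 10^-1.10 = 0.079433
α₁ = 1/(1 + 0.0067608 + 0.079433) = 1/1.0862 = 0.9206; α₂ = α₁·K2/[H⁺] = 0.07313
α₁ + 2α₂ = 1.0669
CA = 1.0669 × 2.22 = 2.37 mmol/kg

CA = 2.37 mmol/kg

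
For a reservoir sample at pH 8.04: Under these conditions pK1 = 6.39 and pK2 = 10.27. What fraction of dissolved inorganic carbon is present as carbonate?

α₂ = 0.00573

α₂ = 1 / (1 + [H⁺]/K2 + [H⁺]²/(K1K2)) = 1 / (1 + 10^+2.23 + 10^+0.58)
   = 1 / (1 + 169.82 + 3.8019) = 1/174.63 = 0.005727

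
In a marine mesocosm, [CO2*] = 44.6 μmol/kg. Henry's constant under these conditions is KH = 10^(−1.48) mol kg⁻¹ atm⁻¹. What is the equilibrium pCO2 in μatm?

pCO2 = 1350 μatm

KH = 10^(−1.48) = 3.311×10^-2 mol kg⁻¹ atm⁻¹
pCO2 = [CO2*]/KH = 44.6×10^-6 / 3.311×10^-2 = 1.35×10^-3 atm = 1350 μatm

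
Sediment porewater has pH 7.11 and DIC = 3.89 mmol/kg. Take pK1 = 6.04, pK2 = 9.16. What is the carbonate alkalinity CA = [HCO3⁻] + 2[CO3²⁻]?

CA = 3.62 mmol/kg

CA = [HCO3⁻] + 2[CO3²⁻] = (α₁ + 2α₂)·DIC
At pH 7.11: [H⁺]/K1 = 10^-1.07 = 0.085114, K2/[H⁺] = 10^-2.05 = 0.0089125
α₁ = 1/(1 + 0.085114 + 0.0089125) = 1/1.0940 = 0.9141; α₂ = α₁·K2/[H⁺] = 0.008147
α₁ + 2α₂ = 0.9303
CA = 0.9303 × 3.89 = 3.62 mmol/kg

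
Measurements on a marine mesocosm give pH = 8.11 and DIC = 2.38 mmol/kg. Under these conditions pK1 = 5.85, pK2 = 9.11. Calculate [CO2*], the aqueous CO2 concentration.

α₀ = 1 / (1 + K1/[H⁺] + K1K2/[H⁺]²) = 1 / (1 + 10^+2.26 + 10^+1.26)
   = 1 / (1 + 181.97 + 18.197) = 1/201.17 = 0.004971
[CO2*] = α₀ × DIC = 0.004971 × 2.38 = 0.0118 mmol/kg = 11.8 μmol/kg

[CO2*] = 11.8 μmol/kg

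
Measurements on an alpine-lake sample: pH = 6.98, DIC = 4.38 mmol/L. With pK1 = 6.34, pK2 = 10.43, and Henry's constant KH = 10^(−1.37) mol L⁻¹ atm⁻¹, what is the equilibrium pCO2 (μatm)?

pCO2 = 1.91×10^4 μatm

α₀ = 1 / (1 + K1/[H⁺] + K1K2/[H⁺]²) = 1 / (1 + 10^+0.64 + 10^-2.81)
   = 1 / (1 + 4.3652 + 0.0015488) = 1/5.3667 = 0.1863
[CO2*] = α₀ × DIC = 0.1863 × 4.38 = 0.8161 mmol/L
pCO2 = [CO2*]/KH = 8.161×10^-4 / 4.266×10^-2 = 1.91×10^4 μatm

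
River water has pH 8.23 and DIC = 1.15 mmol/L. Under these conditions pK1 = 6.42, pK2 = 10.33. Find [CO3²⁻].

α₂ = 1 / (1 + [H⁺]/K2 + [H⁺]²/(K1K2)) = 1 / (1 + 10^+2.10 + 10^+0.29)
   = 1 / (1 + 125.89 + 1.9498) = 1/128.84 = 0.007761
[CO3²⁻] = α₂ × DIC = 0.007761 × 1.15 = 0.00893 mmol/L = 8.93 μmol/L

[CO3²⁻] = 8.93 μmol/L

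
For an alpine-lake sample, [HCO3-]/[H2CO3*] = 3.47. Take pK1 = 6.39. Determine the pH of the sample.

pH = 6.93

From K1 = [H⁺][HCO3-]/[H2CO3*]:  pH = pK1 + log₁₀([HCO3-]/[H2CO3*])
log₁₀(3.47) = +0.540
pH = 6.39 + (+0.540) = 6.93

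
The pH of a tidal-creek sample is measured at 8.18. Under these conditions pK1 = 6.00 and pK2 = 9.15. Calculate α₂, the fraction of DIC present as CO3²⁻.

α₂ = 0.0962

α₂ = 1 / (1 + [H⁺]/K2 + [H⁺]²/(K1K2)) = 1 / (1 + 10^+0.97 + 10^-1.21)
   = 1 / (1 + 9.3325 + 0.061660) = 1/10.394 = 0.09621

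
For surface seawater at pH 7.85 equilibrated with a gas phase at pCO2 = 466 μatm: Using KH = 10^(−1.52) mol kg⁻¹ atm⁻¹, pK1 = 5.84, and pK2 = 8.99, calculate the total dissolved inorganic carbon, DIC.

DIC = 1.56 mmol/kg

[CO2*] = KH · pCO2 = 10^(−1.52) × 466×10^-6 = 1.407×10^-5 mol/kg
α₀ = 1/(1 + K1/[H⁺] + K1K2/[H⁺]²) = 1/(1 + 10^+2.01 + 10^+0.87) = 0.009030
DIC = [CO2*]/α₀ = 1.407×10^-5 / 0.009030 = 1.56 mmol/kg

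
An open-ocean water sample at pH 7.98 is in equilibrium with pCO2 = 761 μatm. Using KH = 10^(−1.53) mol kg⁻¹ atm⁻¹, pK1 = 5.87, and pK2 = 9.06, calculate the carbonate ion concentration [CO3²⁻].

[CO2*] = KH · pCO2 = 10^(−1.53) × 761×10^-6 = 2.246×10^-5 mol/kg
α₀ = 1/(1 + K1/[H⁺] + K1K2/[H⁺]²) = 1/(1 + 10^+2.11 + 10^+1.03) = 0.007115
DIC = [CO2*]/α₀ = 2.246×10^-5 / 0.007115 = 3.156 mmol/kg
[CO3²⁻] = α₂·DIC; α₂ = 0.07624, so [CO3²⁻] = 0.07624 × 3.156 = 0.241 mmol/kg

[CO3²⁻] = 0.241 mmol/kg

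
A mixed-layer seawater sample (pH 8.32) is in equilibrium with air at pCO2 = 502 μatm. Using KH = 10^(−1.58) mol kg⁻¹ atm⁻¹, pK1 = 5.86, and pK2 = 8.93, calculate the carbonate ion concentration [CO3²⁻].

[CO2*] = KH · pCO2 = 10^(−1.58) × 502×10^-6 = 1.320×10^-5 mol/kg
α₀ = 1/(1 + K1/[H⁺] + K1K2/[H⁺]²) = 1/(1 + 10^+2.46 + 10^+1.85) = 0.002776
DIC = [CO2*]/α₀ = 1.320×10^-5 / 0.002776 = 4.756 mmol/kg
[CO3²⁻] = α₂·DIC; α₂ = 0.1965, so [CO3²⁻] = 0.1965 × 4.756 = 0.935 mmol/kg

[CO3²⁻] = 0.935 mmol/kg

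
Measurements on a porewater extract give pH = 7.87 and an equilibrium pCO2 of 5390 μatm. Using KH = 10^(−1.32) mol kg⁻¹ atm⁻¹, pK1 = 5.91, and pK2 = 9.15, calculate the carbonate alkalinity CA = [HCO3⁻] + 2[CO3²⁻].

[CO2*] = KH · pCO2 = 10^(−1.32) × 5390×10^-6 = 2.580×10^-4 mol/kg
α₀ = 1/(1 + K1/[H⁺] + K1K2/[H⁺]²) = 1/(1 + 10^+1.96 + 10^+0.68) = 0.01031
DIC = [CO2*]/α₀ = 2.580×10^-4 / 0.01031 = 25.02 mmol/kg
CA = (α₁ + 2α₂)·DIC = (0.9403 + 2×0.04935) × 25.02 = 26.0 mmol/kg

CA = 26.0 mmol/kg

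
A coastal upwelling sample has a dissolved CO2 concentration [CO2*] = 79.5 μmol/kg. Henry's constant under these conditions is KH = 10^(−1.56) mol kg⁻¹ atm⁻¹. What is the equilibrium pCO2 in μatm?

KH = 10^(−1.56) = 2.754×10^-2 mol kg⁻¹ atm⁻¹
pCO2 = [CO2*]/KH = 79.5×10^-6 / 2.754×10^-2 = 2.89×10^-3 atm = 2890 μatm

pCO2 = 2890 μatm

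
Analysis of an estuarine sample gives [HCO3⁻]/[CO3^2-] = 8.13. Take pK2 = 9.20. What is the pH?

pH = 8.29

From K2 = [H⁺][CO3^2-]/[HCO3⁻]:  pH = pK2 − log₁₀([HCO3⁻]/[CO3^2-])
log₁₀(8.13) = +0.910
pH = 9.20 − (+0.910) = 8.29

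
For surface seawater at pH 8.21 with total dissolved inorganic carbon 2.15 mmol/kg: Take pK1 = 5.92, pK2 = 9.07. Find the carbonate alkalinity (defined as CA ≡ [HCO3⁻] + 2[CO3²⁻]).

CA = 2.40 mmol/kg

CA = [HCO3⁻] + 2[CO3²⁻] = (α₁ + 2α₂)·DIC
At pH 8.21: [H⁺]/K1 = 10^-2.29 = 0.0051286, K2/[H⁺] = 10^-0.86 = 0.13804
α₁ = 1/(1 + 0.0051286 + 0.13804) = 1/1.1432 = 0.8748; α₂ = α₁·K2/[H⁺] = 0.1208
α₁ + 2α₂ = 1.1163
CA = 1.1163 × 2.15 = 2.40 mmol/kg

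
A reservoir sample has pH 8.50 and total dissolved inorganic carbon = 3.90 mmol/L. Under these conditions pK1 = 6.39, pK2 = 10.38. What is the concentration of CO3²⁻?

[CO3²⁻] = 0.0504 mmol/L

α₂ = 1 / (1 + [H⁺]/K2 + [H⁺]²/(K1K2)) = 1 / (1 + 10^+1.88 + 10^-0.23)
   = 1 / (1 + 75.858 + 0.58884) = 1/77.447 = 0.01291
[CO3²⁻] = α₂ × DIC = 0.01291 × 3.90 = 0.0504 mmol/L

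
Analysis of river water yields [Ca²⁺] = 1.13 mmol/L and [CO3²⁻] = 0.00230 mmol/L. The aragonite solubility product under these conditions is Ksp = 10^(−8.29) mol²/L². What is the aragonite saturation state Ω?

Ω = 0.507

Ksp = 10^(−8.29) = 5.129×10^-9
Ω = [Ca²⁺][CO3²⁻]/Ksp = (1.13×10^-3)(0.00230×10^-3) / 5.129×10^-9 = 0.507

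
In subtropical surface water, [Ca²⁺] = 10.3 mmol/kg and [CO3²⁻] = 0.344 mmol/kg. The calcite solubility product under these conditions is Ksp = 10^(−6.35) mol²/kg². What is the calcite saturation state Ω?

Ksp = 10^(−6.35) = 4.467×10^-7
Ω = [Ca²⁺][CO3²⁻]/Ksp = (10.3×10^-3)(0.344×10^-3) / 4.467×10^-7 = 7.93

Ω = 7.93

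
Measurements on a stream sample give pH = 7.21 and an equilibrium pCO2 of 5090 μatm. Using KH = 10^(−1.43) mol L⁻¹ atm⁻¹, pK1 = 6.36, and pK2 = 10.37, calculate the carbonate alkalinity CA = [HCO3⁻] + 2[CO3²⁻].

CA = 1.34 mmol/L

[CO2*] = KH · pCO2 = 10^(−1.43) × 5090×10^-6 = 1.891×10^-4 mol/L
α₀ = 1/(1 + K1/[H⁺] + K1K2/[H⁺]²) = 1/(1 + 10^+0.85 + 10^-2.31) = 0.1237
DIC = [CO2*]/α₀ = 1.891×10^-4 / 0.1237 = 1.529 mmol/L
CA = (α₁ + 2α₂)·DIC = (0.8757 + 2×0.0006058) × 1.529 = 1.34 mmol/L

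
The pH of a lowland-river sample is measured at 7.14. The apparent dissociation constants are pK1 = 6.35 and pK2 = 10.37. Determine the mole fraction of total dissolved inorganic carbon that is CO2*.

α₀ = 1 / (1 + K1/[H⁺] + K1K2/[H⁺]²) = 1 / (1 + 10^+0.79 + 10^-2.44)
   = 1 / (1 + 6.1660 + 0.0036308) = 1/7.1696 = 0.1395

α₀ = 0.139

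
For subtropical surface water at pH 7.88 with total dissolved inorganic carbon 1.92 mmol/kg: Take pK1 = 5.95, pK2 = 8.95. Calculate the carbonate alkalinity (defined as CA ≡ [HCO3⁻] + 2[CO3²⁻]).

CA = 2.05 mmol/kg

CA = [HCO3⁻] + 2[CO3²⁻] = (α₁ + 2α₂)·DIC
At pH 7.88: [H⁺]/K1 = 10^-1.93 = 0.011749, K2/[H⁺] = 10^-1.07 = 0.085114
α₁ = 1/(1 + 0.011749 + 0.085114) = 1/1.0969 = 0.9117; α₂ = α₁·K2/[H⁺] = 0.07760
α₁ + 2α₂ = 1.0669
CA = 1.0669 × 1.92 = 2.05 mmol/kg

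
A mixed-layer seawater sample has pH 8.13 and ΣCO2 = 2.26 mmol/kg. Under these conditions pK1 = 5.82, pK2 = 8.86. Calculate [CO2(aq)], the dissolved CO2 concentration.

[CO2*] = 9.29 μmol/kg

α₀ = 1 / (1 + K1/[H⁺] + K1K2/[H⁺]²) = 1 / (1 + 10^+2.31 + 10^+1.58)
   = 1 / (1 + 204.17 + 38.019) = 1/243.19 = 0.004112
[CO2*] = α₀ × DIC = 0.004112 × 2.26 = 0.00929 mmol/kg = 9.29 μmol/kg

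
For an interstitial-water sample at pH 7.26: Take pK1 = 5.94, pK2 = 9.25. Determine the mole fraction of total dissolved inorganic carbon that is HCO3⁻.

α₁ = 0.945

α₁ = 1 / (1 + [H⁺]/K1 + K2/[H⁺]) = 1 / (1 + 10^-1.32 + 10^-1.99)
   = 1 / (1 + 0.047863 + 0.010233) = 1/1.0581 = 0.9451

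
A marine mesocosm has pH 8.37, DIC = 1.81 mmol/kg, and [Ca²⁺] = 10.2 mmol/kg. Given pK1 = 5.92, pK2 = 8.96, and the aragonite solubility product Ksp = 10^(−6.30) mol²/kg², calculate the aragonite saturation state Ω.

Ω = 7.51

α₂ = 1 / (1 + [H⁺]/K2 + [H⁺]²/(K1K2)) = 1 / (1 + 10^+0.59 + 10^-1.86)
   = 1 / (1 + 3.8905 + 0.013804) = 1/4.9043 = 0.2039
[CO3²⁻] = α₂ × DIC = 0.2039 × 1.81 = 0.3691 mmol/kg
Ksp = 10^(−6.30) = 5.012×10^-7
Ω = [Ca²⁺][CO3²⁻]/Ksp = (10.2×10^-3)(3.691×10^-4) / 5.012×10^-7 = 7.51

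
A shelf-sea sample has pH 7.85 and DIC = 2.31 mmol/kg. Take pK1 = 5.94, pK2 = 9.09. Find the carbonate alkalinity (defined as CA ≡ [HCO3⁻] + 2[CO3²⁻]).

CA = 2.41 mmol/kg

CA = [HCO3⁻] + 2[CO3²⁻] = (α₁ + 2α₂)·DIC
At pH 7.85: [H⁺]/K1 = 10^-1.91 = 0.012303, K2/[H⁺] = 10^-1.24 = 0.057544
α₁ = 1/(1 + 0.012303 + 0.057544) = 1/1.0698 = 0.9347; α₂ = α₁·K2/[H⁺] = 0.05379
α₁ + 2α₂ = 1.0423
CA = 1.0423 × 2.31 = 2.41 mmol/kg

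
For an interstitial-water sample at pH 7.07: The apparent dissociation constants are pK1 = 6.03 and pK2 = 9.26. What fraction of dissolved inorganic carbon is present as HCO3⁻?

α₁ = 1 / (1 + [H⁺]/K1 + K2/[H⁺]) = 1 / (1 + 10^-1.04 + 10^-2.19)
   = 1 / (1 + 0.091201 + 0.0064565) = 1/1.0977 = 0.9110

α₁ = 0.911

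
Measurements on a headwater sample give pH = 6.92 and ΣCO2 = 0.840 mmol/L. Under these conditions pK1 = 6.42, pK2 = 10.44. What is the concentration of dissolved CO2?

α₀ = 1 / (1 + K1/[H⁺] + K1K2/[H⁺]²) = 1 / (1 + 10^+0.50 + 10^-3.02)
   = 1 / (1 + 3.1623 + 0.00095499) = 1/4.1632 = 0.2402
[CO2*] = α₀ × DIC = 0.2402 × 0.840 = 0.202 mmol/L

[CO2*] = 0.202 mmol/L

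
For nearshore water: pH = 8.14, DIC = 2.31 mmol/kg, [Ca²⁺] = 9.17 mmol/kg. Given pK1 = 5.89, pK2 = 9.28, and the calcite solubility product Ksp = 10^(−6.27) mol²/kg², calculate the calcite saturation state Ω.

Ω = 2.65

α₂ = 1 / (1 + [H⁺]/K2 + [H⁺]²/(K1K2)) = 1 / (1 + 10^+1.14 + 10^-1.11)
   = 1 / (1 + 13.804 + 0.077625) = 1/14.881 = 0.06720
[CO3²⁻] = α₂ × DIC = 0.06720 × 2.31 = 0.1552 mmol/kg
Ksp = 10^(−6.27) = 5.370×10^-7
Ω = [Ca²⁺][CO3²⁻]/Ksp = (9.17×10^-3)(1.552×10^-4) / 5.370×10^-7 = 2.65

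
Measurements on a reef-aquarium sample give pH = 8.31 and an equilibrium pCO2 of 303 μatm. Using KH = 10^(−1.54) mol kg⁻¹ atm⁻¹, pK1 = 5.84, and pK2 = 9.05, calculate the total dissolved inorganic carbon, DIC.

[CO2*] = KH · pCO2 = 10^(−1.54) × 303×10^-6 = 8.739×10^-6 mol/kg
α₀ = 1/(1 + K1/[H⁺] + K1K2/[H⁺]²) = 1/(1 + 10^+2.47 + 10^+1.73) = 0.002859
DIC = [CO2*]/α₀ = 8.739×10^-6 / 0.002859 = 3.06 mmol/kg

DIC = 3.06 mmol/kg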